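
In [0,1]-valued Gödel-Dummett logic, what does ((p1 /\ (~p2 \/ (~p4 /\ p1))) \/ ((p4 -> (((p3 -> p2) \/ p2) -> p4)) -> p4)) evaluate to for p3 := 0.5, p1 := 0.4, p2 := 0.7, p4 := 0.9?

0.90

~p2: Gödel ¬ of 0.7 = 0 (operand ≠ 0)
~p4: Gödel ¬ of 0.9 = 0 (operand ≠ 0)
(~p4 /\ p1) = min(0, 0.4) = 0
(~p2 \/ (~p4 /\ p1)) = max(0, 0) = 0
(p1 /\ (~p2 \/ (~p4 /\ p1))) = min(0.4, 0) = 0
(p3 -> p2): 0.5 ≤ 0.7, so result = 1
((p3 -> p2) \/ p2) = max(1, 0.7) = 1
(((p3 -> p2) \/ p2) -> p4): 1 > 0.9, so result = 0.9
(p4 -> (((p3 -> p2) \/ p2) -> p4)): 0.9 ≤ 0.9, so result = 1
((p4 -> (((p3 -> p2) \/ p2) -> p4)) -> p4): 1 > 0.9, so result = 0.9
((p1 /\ (~p2 \/ (~p4 /\ p1))) \/ ((p4 -> (((p3 -> p2) \/ p2) -> p4)) -> p4)) = max(0, 0.9) = 0.9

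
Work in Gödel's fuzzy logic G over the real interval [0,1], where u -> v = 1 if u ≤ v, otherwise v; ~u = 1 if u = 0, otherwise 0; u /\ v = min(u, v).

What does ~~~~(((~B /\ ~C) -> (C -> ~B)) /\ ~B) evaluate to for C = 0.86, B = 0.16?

0.00

~B: Gödel ¬ of 0.16 = 0 (operand ≠ 0)
~C: Gödel ¬ of 0.86 = 0 (operand ≠ 0)
(~B /\ ~C) = min(0, 0) = 0
~B: Gödel ¬ of 0.16 = 0 (operand ≠ 0)
(C -> ~B): 0.86 > 0, so result = 0
((~B /\ ~C) -> (C -> ~B)): 0 ≤ 0, so result = 1
~B: Gödel ¬ of 0.16 = 0 (operand ≠ 0)
(((~B /\ ~C) -> (C -> ~B)) /\ ~B) = min(1, 0) = 0
~(((~B /\ ~C) -> (C -> ~B)) /\ ~B): Gödel ¬ of 0 = 1 (operand is 0)
~~(((~B /\ ~C) -> (C -> ~B)) /\ ~B): Gödel ¬ of 1 = 0 (operand ≠ 0)
~~~(((~B /\ ~C) -> (C -> ~B)) /\ ~B): Gödel ¬ of 0 = 1 (operand is 0)
~~~~(((~B /\ ~C) -> (C -> ~B)) /\ ~B): Gödel ¬ of 1 = 0 (operand ≠ 0)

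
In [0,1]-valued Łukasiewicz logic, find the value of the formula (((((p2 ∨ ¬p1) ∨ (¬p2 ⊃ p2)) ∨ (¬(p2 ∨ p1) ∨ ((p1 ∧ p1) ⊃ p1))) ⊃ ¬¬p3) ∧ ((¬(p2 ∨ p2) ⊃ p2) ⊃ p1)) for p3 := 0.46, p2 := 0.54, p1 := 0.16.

¬p1: Łukasiewicz ¬ gives 1 − 0.16 = 0.84
(p2 ∨ ¬p1) = max(0.54, 0.84) = 0.84
¬p2: Łukasiewicz ¬ gives 1 − 0.54 = 0.46
(¬p2 ⊃ p2): min(1, 1 − 0.46 + 0.54) = 1
((p2 ∨ ¬p1) ∨ (¬p2 ⊃ p2)) = max(0.84, 1) = 1
(p2 ∨ p1) = max(0.54, 0.16) = 0.54
¬(p2 ∨ p1): Łukasiewicz ¬ gives 1 − 0.54 = 0.46
(p1 ∧ p1) = min(0.16, 0.16) = 0.16
((p1 ∧ p1) ⊃ p1): min(1, 1 − 0.16 + 0.16) = 1
(¬(p2 ∨ p1) ∨ ((p1 ∧ p1) ⊃ p1)) = max(0.46, 1) = 1
(((p2 ∨ ¬p1) ∨ (¬p2 ⊃ p2)) ∨ (¬(p2 ∨ p1) ∨ ((p1 ∧ p1) ⊃ p1))) = max(1, 1) = 1
¬p3: Łukasiewicz ¬ gives 1 − 0.46 = 0.54
¬¬p3: Łukasiewicz ¬ gives 1 − 0.54 = 0.46
((((p2 ∨ ¬p1) ∨ (¬p2 ⊃ p2)) ∨ (¬(p2 ∨ p1) ∨ ((p1 ∧ p1) ⊃ p1))) ⊃ ¬¬p3): min(1, 1 − 1 + 0.46) = 0.46
(p2 ∨ p2) = max(0.54, 0.54) = 0.54
¬(p2 ∨ p2): Łukasiewicz ¬ gives 1 − 0.54 = 0.46
(¬(p2 ∨ p2) ⊃ p2): min(1, 1 − 0.46 + 0.54) = 1
((¬(p2 ∨ p2) ⊃ p2) ⊃ p1): min(1, 1 − 1 + 0.16) = 0.16
(((((p2 ∨ ¬p1) ∨ (¬p2 ⊃ p2)) ∨ (¬(p2 ∨ p1) ∨ ((p1 ∧ p1) ⊃ p1))) ⊃ ¬¬p3) ∧ ((¬(p2 ∨ p2) ⊃ p2) ⊃ p1)) = min(0.46, 0.16) = 0.16

0.16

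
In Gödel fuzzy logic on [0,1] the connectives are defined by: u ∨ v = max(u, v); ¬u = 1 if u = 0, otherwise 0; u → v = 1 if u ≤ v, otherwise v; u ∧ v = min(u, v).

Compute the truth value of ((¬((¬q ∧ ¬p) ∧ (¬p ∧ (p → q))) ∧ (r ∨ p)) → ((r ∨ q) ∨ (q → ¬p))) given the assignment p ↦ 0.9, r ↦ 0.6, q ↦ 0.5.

¬q: Gödel ¬ of 0.5 = 0 (operand ≠ 0)
¬p: Gödel ¬ of 0.9 = 0 (operand ≠ 0)
(¬q ∧ ¬p) = min(0, 0) = 0
¬p: Gödel ¬ of 0.9 = 0 (operand ≠ 0)
(p → q): 0.9 > 0.5, so result = 0.5
(¬p ∧ (p → q)) = min(0, 0.5) = 0
((¬q ∧ ¬p) ∧ (¬p ∧ (p → q))) = min(0, 0) = 0
¬((¬q ∧ ¬p) ∧ (¬p ∧ (p → q))): Gödel ¬ of 0 = 1 (operand is 0)
(r ∨ p) = max(0.6, 0.9) = 0.9
(¬((¬q ∧ ¬p) ∧ (¬p ∧ (p → q))) ∧ (r ∨ p)) = min(1, 0.9) = 0.9
(r ∨ q) = max(0.6, 0.5) = 0.6
¬p: Gödel ¬ of 0.9 = 0 (operand ≠ 0)
(q → ¬p): 0.5 > 0, so result = 0
((r ∨ q) ∨ (q → ¬p)) = max(0.6, 0) = 0.6
((¬((¬q ∧ ¬p) ∧ (¬p ∧ (p → q))) ∧ (r ∨ p)) → ((r ∨ q) ∨ (q → ¬p))): 0.9 > 0.6, so result = 0.6

0.60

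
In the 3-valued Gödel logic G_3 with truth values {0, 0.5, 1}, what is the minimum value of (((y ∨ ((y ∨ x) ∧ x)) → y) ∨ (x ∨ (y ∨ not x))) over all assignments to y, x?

The minimum is attained at y = 0, x = 0.5:
  (y ∨ x) = max(0, 0.5) = 0.5
  ((y ∨ x) ∧ x) = min(0.5, 0.5) = 0.5
  (y ∨ ((y ∨ x) ∧ x)) = max(0, 0.5) = 0.5
  ((y ∨ ((y ∨ x) ∧ x)) → y): 0.5 > 0, so result = 0
  not x: Gödel ¬ of 0.5 = 0 (operand ≠ 0)
  (y ∨ not x) = max(0, 0) = 0
  (x ∨ (y ∨ not x)) = max(0.5, 0) = 0.5
  (((y ∨ ((y ∨ x) ∧ x)) → y) ∨ (x ∨ (y ∨ not x))) = max(0, 0.5) = 0.5
Checking all 9 assignments confirms none give a value below 0.50.

0.50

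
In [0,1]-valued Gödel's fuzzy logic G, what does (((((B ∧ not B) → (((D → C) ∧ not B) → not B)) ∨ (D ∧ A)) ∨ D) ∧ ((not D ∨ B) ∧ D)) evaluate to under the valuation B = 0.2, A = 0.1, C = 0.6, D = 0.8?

0.20

not B: Gödel ¬ of 0.2 = 0 (operand ≠ 0)
(B ∧ not B) = min(0.2, 0) = 0
(D → C): 0.8 > 0.6, so result = 0.6
not B: Gödel ¬ of 0.2 = 0 (operand ≠ 0)
((D → C) ∧ not B) = min(0.6, 0) = 0
not B: Gödel ¬ of 0.2 = 0 (operand ≠ 0)
(((D → C) ∧ not B) → not B): 0 ≤ 0, so result = 1
((B ∧ not B) → (((D → C) ∧ not B) → not B)): 0 ≤ 1, so result = 1
(D ∧ A) = min(0.8, 0.1) = 0.1
(((B ∧ not B) → (((D → C) ∧ not B) → not B)) ∨ (D ∧ A)) = max(1, 0.1) = 1
((((B ∧ not B) → (((D → C) ∧ not B) → not B)) ∨ (D ∧ A)) ∨ D) = max(1, 0.8) = 1
not D: Gödel ¬ of 0.8 = 0 (operand ≠ 0)
(not D ∨ B) = max(0, 0.2) = 0.2
((not D ∨ B) ∧ D) = min(0.2, 0.8) = 0.2
(((((B ∧ not B) → (((D → C) ∧ not B) → not B)) ∨ (D ∧ A)) ∨ D) ∧ ((not D ∨ B) ∧ D)) = min(1, 0.2) = 0.2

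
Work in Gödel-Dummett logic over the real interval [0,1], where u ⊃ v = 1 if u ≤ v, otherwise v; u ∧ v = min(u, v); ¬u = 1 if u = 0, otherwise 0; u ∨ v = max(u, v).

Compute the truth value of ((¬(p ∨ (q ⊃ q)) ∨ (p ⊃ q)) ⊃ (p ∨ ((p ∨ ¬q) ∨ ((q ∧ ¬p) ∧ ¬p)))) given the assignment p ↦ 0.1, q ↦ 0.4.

(q ⊃ q): 0.4 ≤ 0.4, so result = 1
(p ∨ (q ⊃ q)) = max(0.1, 1) = 1
¬(p ∨ (q ⊃ q)): Gödel ¬ of 1 = 0 (operand ≠ 0)
(p ⊃ q): 0.1 ≤ 0.4, so result = 1
(¬(p ∨ (q ⊃ q)) ∨ (p ⊃ q)) = max(0, 1) = 1
¬q: Gödel ¬ of 0.4 = 0 (operand ≠ 0)
(p ∨ ¬q) = max(0.1, 0) = 0.1
¬p: Gödel ¬ of 0.1 = 0 (operand ≠ 0)
(q ∧ ¬p) = min(0.4, 0) = 0
¬p: Gödel ¬ of 0.1 = 0 (operand ≠ 0)
((q ∧ ¬p) ∧ ¬p) = min(0, 0) = 0
((p ∨ ¬q) ∨ ((q ∧ ¬p) ∧ ¬p)) = max(0.1, 0) = 0.1
(p ∨ ((p ∨ ¬q) ∨ ((q ∧ ¬p) ∧ ¬p))) = max(0.1, 0.1) = 0.1
((¬(p ∨ (q ⊃ q)) ∨ (p ⊃ q)) ⊃ (p ∨ ((p ∨ ¬q) ∨ ((q ∧ ¬p) ∧ ¬p)))): 1 > 0.1, so result = 0.1

0.10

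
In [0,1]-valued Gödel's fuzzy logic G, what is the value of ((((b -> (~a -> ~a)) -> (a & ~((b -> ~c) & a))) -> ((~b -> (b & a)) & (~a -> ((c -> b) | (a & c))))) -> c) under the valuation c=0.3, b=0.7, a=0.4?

~a: Gödel ¬ of 0.4 = 0 (operand ≠ 0)
~a: Gödel ¬ of 0.4 = 0 (operand ≠ 0)
(~a -> ~a): 0 ≤ 0, so result = 1
(b -> (~a -> ~a)): 0.7 ≤ 1, so result = 1
~c: Gödel ¬ of 0.3 = 0 (operand ≠ 0)
(b -> ~c): 0.7 > 0, so result = 0
((b -> ~c) & a) = min(0, 0.4) = 0
~((b -> ~c) & a): Gödel ¬ of 0 = 1 (operand is 0)
(a & ~((b -> ~c) & a)) = min(0.4, 1) = 0.4
((b -> (~a -> ~a)) -> (a & ~((b -> ~c) & a))): 1 > 0.4, so result = 0.4
~b: Gödel ¬ of 0.7 = 0 (operand ≠ 0)
(b & a) = min(0.7, 0.4) = 0.4
(~b -> (b & a)): 0 ≤ 0.4, so result = 1
~a: Gödel ¬ of 0.4 = 0 (operand ≠ 0)
(c -> b): 0.3 ≤ 0.7, so result = 1
(a & c) = min(0.4, 0.3) = 0.3
((c -> b) | (a & c)) = max(1, 0.3) = 1
(~a -> ((c -> b) | (a & c))): 0 ≤ 1, so result = 1
((~b -> (b & a)) & (~a -> ((c -> b) | (a & c)))) = min(1, 1) = 1
(((b -> (~a -> ~a)) -> (a & ~((b -> ~c) & a))) -> ((~b -> (b & a)) & (~a -> ((c -> b) | (a & c))))): 0.4 ≤ 1, so result = 1
((((b -> (~a -> ~a)) -> (a & ~((b -> ~c) & a))) -> ((~b -> (b & a)) & (~a -> ((c -> b) | (a & c))))) -> c): 1 > 0.3, so result = 0.3

0.30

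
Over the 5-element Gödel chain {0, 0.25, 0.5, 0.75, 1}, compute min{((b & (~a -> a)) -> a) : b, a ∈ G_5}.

0.25

The minimum is attained at b = 0.5, a = 0.25:
  ~a: Gödel ¬ of 0.25 = 0 (operand ≠ 0)
  (~a -> a): 0 ≤ 0.25, so result = 1
  (b & (~a -> a)) = min(0.5, 1) = 0.5
  ((b & (~a -> a)) -> a): 0.5 > 0.25, so result = 0.25
Checking all 25 assignments confirms none give a value below 0.25.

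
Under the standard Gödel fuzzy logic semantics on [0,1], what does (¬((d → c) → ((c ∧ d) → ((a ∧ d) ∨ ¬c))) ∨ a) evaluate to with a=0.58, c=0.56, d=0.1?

0.58

(d → c): 0.1 ≤ 0.56, so result = 1
(c ∧ d) = min(0.56, 0.1) = 0.1
(a ∧ d) = min(0.58, 0.1) = 0.1
¬c: Gödel ¬ of 0.56 = 0 (operand ≠ 0)
((a ∧ d) ∨ ¬c) = max(0.1, 0) = 0.1
((c ∧ d) → ((a ∧ d) ∨ ¬c)): 0.1 ≤ 0.1, so result = 1
((d → c) → ((c ∧ d) → ((a ∧ d) ∨ ¬c))): 1 ≤ 1, so result = 1
¬((d → c) → ((c ∧ d) → ((a ∧ d) ∨ ¬c))): Gödel ¬ of 1 = 0 (operand ≠ 0)
(¬((d → c) → ((c ∧ d) → ((a ∧ d) ∨ ¬c))) ∨ a) = max(0, 0.58) = 0.58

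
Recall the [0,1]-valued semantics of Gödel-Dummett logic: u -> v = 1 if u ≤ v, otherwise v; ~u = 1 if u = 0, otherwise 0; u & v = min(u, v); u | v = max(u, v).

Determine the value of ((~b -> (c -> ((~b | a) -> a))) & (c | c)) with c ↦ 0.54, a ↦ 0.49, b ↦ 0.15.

0.54

~b: Gödel ¬ of 0.15 = 0 (operand ≠ 0)
~b: Gödel ¬ of 0.15 = 0 (operand ≠ 0)
(~b | a) = max(0, 0.49) = 0.49
((~b | a) -> a): 0.49 ≤ 0.49, so result = 1
(c -> ((~b | a) -> a)): 0.54 ≤ 1, so result = 1
(~b -> (c -> ((~b | a) -> a))): 0 ≤ 1, so result = 1
(c | c) = max(0.54, 0.54) = 0.54
((~b -> (c -> ((~b | a) -> a))) & (c | c)) = min(1, 0.54) = 0.54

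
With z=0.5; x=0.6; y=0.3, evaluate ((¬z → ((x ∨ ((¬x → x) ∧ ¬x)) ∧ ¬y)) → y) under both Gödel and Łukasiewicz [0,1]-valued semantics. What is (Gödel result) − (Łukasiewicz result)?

0.00

Gödel evaluation:
  ¬z: Gödel ¬ of 0.5 = 0 (operand ≠ 0)
  ¬x: Gödel ¬ of 0.6 = 0 (operand ≠ 0)
  (¬x → x): 0 ≤ 0.6, so result = 1
  ¬x: Gödel ¬ of 0.6 = 0 (operand ≠ 0)
  ((¬x → x) ∧ ¬x) = min(1, 0) = 0
  (x ∨ ((¬x → x) ∧ ¬x)) = max(0.6, 0) = 0.6
  ¬y: Gödel ¬ of 0.3 = 0 (operand ≠ 0)
  ((x ∨ ((¬x → x) ∧ ¬x)) ∧ ¬y) = min(0.6, 0) = 0
  (¬z → ((x ∨ ((¬x → x) ∧ ¬x)) ∧ ¬y)): 0 ≤ 0, so result = 1
  ((¬z → ((x ∨ ((¬x → x) ∧ ¬x)) ∧ ¬y)) → y): 1 > 0.3, so result = 0.3
  Gödel value = 0.3
Łukasiewicz evaluation:
  ¬z: Łukasiewicz ¬ gives 1 − 0.5 = 0.5
  ¬x: Łukasiewicz ¬ gives 1 − 0.6 = 0.4
  (¬x → x): min(1, 1 − 0.4 + 0.6) = 1
  ¬x: Łukasiewicz ¬ gives 1 − 0.6 = 0.4
  ((¬x → x) ∧ ¬x) = min(1, 0.4) = 0.4
  (x ∨ ((¬x → x) ∧ ¬x)) = max(0.6, 0.4) = 0.6
  ¬y: Łukasiewicz ¬ gives 1 − 0.3 = 0.7
  ((x ∨ ((¬x → x) ∧ ¬x)) ∧ ¬y) = min(0.6, 0.7) = 0.6
  (¬z → ((x ∨ ((¬x → x) ∧ ¬x)) ∧ ¬y)): min(1, 1 − 0.5 + 0.6) = 1
  ((¬z → ((x ∨ ((¬x → x) ∧ ¬x)) ∧ ¬y)) → y): min(1, 1 − 1 + 0.3) = 0.3
  Łukasiewicz value = 0.3
Difference: 0.3 − 0.3 = 0.00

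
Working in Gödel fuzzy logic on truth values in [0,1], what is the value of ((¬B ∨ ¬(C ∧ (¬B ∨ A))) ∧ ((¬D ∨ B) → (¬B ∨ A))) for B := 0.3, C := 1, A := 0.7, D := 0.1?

0.00

¬B: Gödel ¬ of 0.3 = 0 (operand ≠ 0)
¬B: Gödel ¬ of 0.3 = 0 (operand ≠ 0)
(¬B ∨ A) = max(0, 0.7) = 0.7
(C ∧ (¬B ∨ A)) = min(1, 0.7) = 0.7
¬(C ∧ (¬B ∨ A)): Gödel ¬ of 0.7 = 0 (operand ≠ 0)
(¬B ∨ ¬(C ∧ (¬B ∨ A))) = max(0, 0) = 0
¬D: Gödel ¬ of 0.1 = 0 (operand ≠ 0)
(¬D ∨ B) = max(0, 0.3) = 0.3
¬B: Gödel ¬ of 0.3 = 0 (operand ≠ 0)
(¬B ∨ A) = max(0, 0.7) = 0.7
((¬D ∨ B) → (¬B ∨ A)): 0.3 ≤ 0.7, so result = 1
((¬B ∨ ¬(C ∧ (¬B ∨ A))) ∧ ((¬D ∨ B) → (¬B ∨ A))) = min(0, 1) = 0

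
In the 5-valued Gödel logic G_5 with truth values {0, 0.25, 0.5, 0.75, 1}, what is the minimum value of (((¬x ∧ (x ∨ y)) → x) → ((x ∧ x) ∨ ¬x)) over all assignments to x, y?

0.25

The minimum is attained at x = 0.25, y = 0:
  ¬x: Gödel ¬ of 0.25 = 0 (operand ≠ 0)
  (x ∨ y) = max(0.25, 0) = 0.25
  (¬x ∧ (x ∨ y)) = min(0, 0.25) = 0
  ((¬x ∧ (x ∨ y)) → x): 0 ≤ 0.25, so result = 1
  (x ∧ x) = min(0.25, 0.25) = 0.25
  ¬x: Gödel ¬ of 0.25 = 0 (operand ≠ 0)
  ((x ∧ x) ∨ ¬x) = max(0.25, 0) = 0.25
  (((¬x ∧ (x ∨ y)) → x) → ((x ∧ x) ∨ ¬x)): 1 > 0.25, so result = 0.25
Checking all 25 assignments confirms none give a value below 0.25.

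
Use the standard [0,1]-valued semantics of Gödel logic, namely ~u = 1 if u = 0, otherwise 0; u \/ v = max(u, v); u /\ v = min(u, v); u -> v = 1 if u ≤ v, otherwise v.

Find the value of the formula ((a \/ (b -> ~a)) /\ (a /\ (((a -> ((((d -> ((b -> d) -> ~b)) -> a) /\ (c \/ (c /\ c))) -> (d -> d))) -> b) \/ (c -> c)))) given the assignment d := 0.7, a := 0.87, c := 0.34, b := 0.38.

0.87

~a: Gödel ¬ of 0.87 = 0 (operand ≠ 0)
(b -> ~a): 0.38 > 0, so result = 0
(a \/ (b -> ~a)) = max(0.87, 0) = 0.87
(b -> d): 0.38 ≤ 0.7, so result = 1
~b: Gödel ¬ of 0.38 = 0 (operand ≠ 0)
((b -> d) -> ~b): 1 > 0, so result = 0
(d -> ((b -> d) -> ~b)): 0.7 > 0, so result = 0
((d -> ((b -> d) -> ~b)) -> a): 0 ≤ 0.87, so result = 1
(c /\ c) = min(0.34, 0.34) = 0.34
(c \/ (c /\ c)) = max(0.34, 0.34) = 0.34
(((d -> ((b -> d) -> ~b)) -> a) /\ (c \/ (c /\ c))) = min(1, 0.34) = 0.34
(d -> d): 0.7 ≤ 0.7, so result = 1
((((d -> ((b -> d) -> ~b)) -> a) /\ (c \/ (c /\ c))) -> (d -> d)): 0.34 ≤ 1, so result = 1
(a -> ((((d -> ((b -> d) -> ~b)) -> a) /\ (c \/ (c /\ c))) -> (d -> d))): 0.87 ≤ 1, so result = 1
((a -> ((((d -> ((b -> d) -> ~b)) -> a) /\ (c \/ (c /\ c))) -> (d -> d))) -> b): 1 > 0.38, so result = 0.38
(c -> c): 0.34 ≤ 0.34, so result = 1
(((a -> ((((d -> ((b -> d) -> ~b)) -> a) /\ (c \/ (c /\ c))) -> (d -> d))) -> b) \/ (c -> c)) = max(0.38, 1) = 1
(a /\ (((a -> ((((d -> ((b -> d) -> ~b)) -> a) /\ (c \/ (c /\ c))) -> (d -> d))) -> b) \/ (c -> c))) = min(0.87, 1) = 0.87
((a \/ (b -> ~a)) /\ (a /\ (((a -> ((((d -> ((b -> d) -> ~b)) -> a) /\ (c \/ (c /\ c))) -> (d -> d))) -> b) \/ (c -> c)))) = min(0.87, 0.87) = 0.87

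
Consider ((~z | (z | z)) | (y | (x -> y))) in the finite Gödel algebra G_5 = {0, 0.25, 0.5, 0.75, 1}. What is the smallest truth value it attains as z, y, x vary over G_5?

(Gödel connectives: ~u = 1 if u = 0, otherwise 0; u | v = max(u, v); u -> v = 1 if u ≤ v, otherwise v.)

The minimum is attained at z = 0.25, y = 0, x = 0.25:
  ~z: Gödel ¬ of 0.25 = 0 (operand ≠ 0)
  (z | z) = max(0.25, 0.25) = 0.25
  (~z | (z | z)) = max(0, 0.25) = 0.25
  (x -> y): 0.25 > 0, so result = 0
  (y | (x -> y)) = max(0, 0) = 0
  ((~z | (z | z)) | (y | (x -> y))) = max(0.25, 0) = 0.25
Checking all 125 assignments confirms none give a value below 0.25.

0.25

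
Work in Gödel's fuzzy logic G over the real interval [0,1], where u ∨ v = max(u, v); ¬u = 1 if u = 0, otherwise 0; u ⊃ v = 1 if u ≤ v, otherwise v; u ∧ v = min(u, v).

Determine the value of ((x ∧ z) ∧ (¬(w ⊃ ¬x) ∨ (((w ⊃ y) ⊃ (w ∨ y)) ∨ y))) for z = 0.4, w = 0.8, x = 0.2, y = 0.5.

(x ∧ z) = min(0.2, 0.4) = 0.2
¬x: Gödel ¬ of 0.2 = 0 (operand ≠ 0)
(w ⊃ ¬x): 0.8 > 0, so result = 0
¬(w ⊃ ¬x): Gödel ¬ of 0 = 1 (operand is 0)
(w ⊃ y): 0.8 > 0.5, so result = 0.5
(w ∨ y) = max(0.8, 0.5) = 0.8
((w ⊃ y) ⊃ (w ∨ y)): 0.5 ≤ 0.8, so result = 1
(((w ⊃ y) ⊃ (w ∨ y)) ∨ y) = max(1, 0.5) = 1
(¬(w ⊃ ¬x) ∨ (((w ⊃ y) ⊃ (w ∨ y)) ∨ y)) = max(1, 1) = 1
((x ∧ z) ∧ (¬(w ⊃ ¬x) ∨ (((w ⊃ y) ⊃ (w ∨ y)) ∨ y))) = min(0.2, 1) = 0.2

0.20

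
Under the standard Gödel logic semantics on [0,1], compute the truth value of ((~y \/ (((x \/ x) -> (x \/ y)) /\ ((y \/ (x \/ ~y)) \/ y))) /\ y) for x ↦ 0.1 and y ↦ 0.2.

0.20

~y: Gödel ¬ of 0.2 = 0 (operand ≠ 0)
(x \/ x) = max(0.1, 0.1) = 0.1
(x \/ y) = max(0.1, 0.2) = 0.2
((x \/ x) -> (x \/ y)): 0.1 ≤ 0.2, so result = 1
~y: Gödel ¬ of 0.2 = 0 (operand ≠ 0)
(x \/ ~y) = max(0.1, 0) = 0.1
(y \/ (x \/ ~y)) = max(0.2, 0.1) = 0.2
((y \/ (x \/ ~y)) \/ y) = max(0.2, 0.2) = 0.2
(((x \/ x) -> (x \/ y)) /\ ((y \/ (x \/ ~y)) \/ y)) = min(1, 0.2) = 0.2
(~y \/ (((x \/ x) -> (x \/ y)) /\ ((y \/ (x \/ ~y)) \/ y))) = max(0, 0.2) = 0.2
((~y \/ (((x \/ x) -> (x \/ y)) /\ ((y \/ (x \/ ~y)) \/ y))) /\ y) = min(0.2, 0.2) = 0.2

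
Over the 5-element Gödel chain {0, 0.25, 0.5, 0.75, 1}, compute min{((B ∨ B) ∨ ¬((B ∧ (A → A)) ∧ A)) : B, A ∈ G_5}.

0.25

The minimum is attained at B = 0.25, A = 0.25:
  (B ∨ B) = max(0.25, 0.25) = 0.25
  (A → A): 0.25 ≤ 0.25, so result = 1
  (B ∧ (A → A)) = min(0.25, 1) = 0.25
  ((B ∧ (A → A)) ∧ A) = min(0.25, 0.25) = 0.25
  ¬((B ∧ (A → A)) ∧ A): Gödel ¬ of 0.25 = 0 (operand ≠ 0)
  ((B ∨ B) ∨ ¬((B ∧ (A → A)) ∧ A)) = max(0.25, 0) = 0.25
Checking all 25 assignments confirms none give a value below 0.25.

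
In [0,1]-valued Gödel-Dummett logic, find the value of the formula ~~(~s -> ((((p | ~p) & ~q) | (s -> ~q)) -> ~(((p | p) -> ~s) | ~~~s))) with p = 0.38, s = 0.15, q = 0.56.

~s: Gödel ¬ of 0.15 = 0 (operand ≠ 0)
~p: Gödel ¬ of 0.38 = 0 (operand ≠ 0)
(p | ~p) = max(0.38, 0) = 0.38
~q: Gödel ¬ of 0.56 = 0 (operand ≠ 0)
((p | ~p) & ~q) = min(0.38, 0) = 0
~q: Gödel ¬ of 0.56 = 0 (operand ≠ 0)
(s -> ~q): 0.15 > 0, so result = 0
(((p | ~p) & ~q) | (s -> ~q)) = max(0, 0) = 0
(p | p) = max(0.38, 0.38) = 0.38
~s: Gödel ¬ of 0.15 = 0 (operand ≠ 0)
((p | p) -> ~s): 0.38 > 0, so result = 0
~s: Gödel ¬ of 0.15 = 0 (operand ≠ 0)
~~s: Gödel ¬ of 0 = 1 (operand is 0)
~~~s: Gödel ¬ of 1 = 0 (operand ≠ 0)
(((p | p) -> ~s) | ~~~s) = max(0, 0) = 0
~(((p | p) -> ~s) | ~~~s): Gödel ¬ of 0 = 1 (operand is 0)
((((p | ~p) & ~q) | (s -> ~q)) -> ~(((p | p) -> ~s) | ~~~s)): 0 ≤ 1, so result = 1
(~s -> ((((p | ~p) & ~q) | (s -> ~q)) -> ~(((p | p) -> ~s) | ~~~s))): 0 ≤ 1, so result = 1
~(~s -> ((((p | ~p) & ~q) | (s -> ~q)) -> ~(((p | p) -> ~s) | ~~~s))): Gödel ¬ of 1 = 0 (operand ≠ 0)
~~(~s -> ((((p | ~p) & ~q) | (s -> ~q)) -> ~(((p | p) -> ~s) | ~~~s))): Gödel ¬ of 0 = 1 (operand is 0)

1.00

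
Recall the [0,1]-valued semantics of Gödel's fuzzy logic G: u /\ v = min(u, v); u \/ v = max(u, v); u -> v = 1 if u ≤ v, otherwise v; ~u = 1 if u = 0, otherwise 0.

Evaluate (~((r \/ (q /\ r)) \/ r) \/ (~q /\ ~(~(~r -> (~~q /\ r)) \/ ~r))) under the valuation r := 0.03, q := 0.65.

(q /\ r) = min(0.65, 0.03) = 0.03
(r \/ (q /\ r)) = max(0.03, 0.03) = 0.03
((r \/ (q /\ r)) \/ r) = max(0.03, 0.03) = 0.03
~((r \/ (q /\ r)) \/ r): Gödel ¬ of 0.03 = 0 (operand ≠ 0)
~q: Gödel ¬ of 0.65 = 0 (operand ≠ 0)
~r: Gödel ¬ of 0.03 = 0 (operand ≠ 0)
~q: Gödel ¬ of 0.65 = 0 (operand ≠ 0)
~~q: Gödel ¬ of 0 = 1 (operand is 0)
(~~q /\ r) = min(1, 0.03) = 0.03
(~r -> (~~q /\ r)): 0 ≤ 0.03, so result = 1
~(~r -> (~~q /\ r)): Gödel ¬ of 1 = 0 (operand ≠ 0)
~r: Gödel ¬ of 0.03 = 0 (operand ≠ 0)
(~(~r -> (~~q /\ r)) \/ ~r) = max(0, 0) = 0
~(~(~r -> (~~q /\ r)) \/ ~r): Gödel ¬ of 0 = 1 (operand is 0)
(~q /\ ~(~(~r -> (~~q /\ r)) \/ ~r)) = min(0, 1) = 0
(~((r \/ (q /\ r)) \/ r) \/ (~q /\ ~(~(~r -> (~~q /\ r)) \/ ~r))) = max(0, 0) = 0

0.00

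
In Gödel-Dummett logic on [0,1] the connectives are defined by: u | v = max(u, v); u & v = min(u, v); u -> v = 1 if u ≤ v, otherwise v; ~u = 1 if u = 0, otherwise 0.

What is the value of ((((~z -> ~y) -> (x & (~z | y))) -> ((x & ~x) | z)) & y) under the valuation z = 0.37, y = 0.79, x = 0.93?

0.37

~z: Gödel ¬ of 0.37 = 0 (operand ≠ 0)
~y: Gödel ¬ of 0.79 = 0 (operand ≠ 0)
(~z -> ~y): 0 ≤ 0, so result = 1
~z: Gödel ¬ of 0.37 = 0 (operand ≠ 0)
(~z | y) = max(0, 0.79) = 0.79
(x & (~z | y)) = min(0.93, 0.79) = 0.79
((~z -> ~y) -> (x & (~z | y))): 1 > 0.79, so result = 0.79
~x: Gödel ¬ of 0.93 = 0 (operand ≠ 0)
(x & ~x) = min(0.93, 0) = 0
((x & ~x) | z) = max(0, 0.37) = 0.37
(((~z -> ~y) -> (x & (~z | y))) -> ((x & ~x) | z)): 0.79 > 0.37, so result = 0.37
((((~z -> ~y) -> (x & (~z | y))) -> ((x & ~x) | z)) & y) = min(0.37, 0.79) = 0.37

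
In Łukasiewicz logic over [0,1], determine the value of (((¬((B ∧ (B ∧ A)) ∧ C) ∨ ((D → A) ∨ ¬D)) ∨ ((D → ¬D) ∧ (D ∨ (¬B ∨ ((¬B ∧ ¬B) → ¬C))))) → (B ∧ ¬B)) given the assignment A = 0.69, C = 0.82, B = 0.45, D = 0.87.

0.63

(B ∧ A) = min(0.45, 0.69) = 0.45
(B ∧ (B ∧ A)) = min(0.45, 0.45) = 0.45
((B ∧ (B ∧ A)) ∧ C) = min(0.45, 0.82) = 0.45
¬((B ∧ (B ∧ A)) ∧ C): Łukasiewicz ¬ gives 1 − 0.45 = 0.55
(D → A): min(1, 1 − 0.87 + 0.69) = 0.82
¬D: Łukasiewicz ¬ gives 1 − 0.87 = 0.13
((D → A) ∨ ¬D) = max(0.82, 0.13) = 0.82
(¬((B ∧ (B ∧ A)) ∧ C) ∨ ((D → A) ∨ ¬D)) = max(0.55, 0.82) = 0.82
¬D: Łukasiewicz ¬ gives 1 − 0.87 = 0.13
(D → ¬D): min(1, 1 − 0.87 + 0.13) = 0.26
¬B: Łukasiewicz ¬ gives 1 − 0.45 = 0.55
¬B: Łukasiewicz ¬ gives 1 − 0.45 = 0.55
¬B: Łukasiewicz ¬ gives 1 − 0.45 = 0.55
(¬B ∧ ¬B) = min(0.55, 0.55) = 0.55
¬C: Łukasiewicz ¬ gives 1 − 0.82 = 0.18
((¬B ∧ ¬B) → ¬C): min(1, 1 − 0.55 + 0.18) = 0.63
(¬B ∨ ((¬B ∧ ¬B) → ¬C)) = max(0.55, 0.63) = 0.63
(D ∨ (¬B ∨ ((¬B ∧ ¬B) → ¬C))) = max(0.87, 0.63) = 0.87
((D → ¬D) ∧ (D ∨ (¬B ∨ ((¬B ∧ ¬B) → ¬C)))) = min(0.26, 0.87) = 0.26
((¬((B ∧ (B ∧ A)) ∧ C) ∨ ((D → A) ∨ ¬D)) ∨ ((D → ¬D) ∧ (D ∨ (¬B ∨ ((¬B ∧ ¬B) → ¬C))))) = max(0.82, 0.26) = 0.82
¬B: Łukasiewicz ¬ gives 1 − 0.45 = 0.55
(B ∧ ¬B) = min(0.45, 0.55) = 0.45
(((¬((B ∧ (B ∧ A)) ∧ C) ∨ ((D → A) ∨ ¬D)) ∨ ((D → ¬D) ∧ (D ∨ (¬B ∨ ((¬B ∧ ¬B) → ¬C))))) → (B ∧ ¬B)): min(1, 1 − 0.82 + 0.45) = 0.63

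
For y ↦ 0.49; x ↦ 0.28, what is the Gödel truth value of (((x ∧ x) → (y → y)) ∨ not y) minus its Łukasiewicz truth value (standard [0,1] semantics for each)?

Gödel evaluation:
  (x ∧ x) = min(0.28, 0.28) = 0.28
  (y → y): 0.49 ≤ 0.49, so result = 1
  ((x ∧ x) → (y → y)): 0.28 ≤ 1, so result = 1
  not y: Gödel ¬ of 0.49 = 0 (operand ≠ 0)
  (((x ∧ x) → (y → y)) ∨ not y) = max(1, 0) = 1
  Gödel value = 1
Łukasiewicz evaluation:
  (x ∧ x) = min(0.28, 0.28) = 0.28
  (y → y): min(1, 1 − 0.49 + 0.49) = 1
  ((x ∧ x) → (y → y)): min(1, 1 − 0.28 + 1) = 1
  not y: Łukasiewicz ¬ gives 1 − 0.49 = 0.51
  (((x ∧ x) → (y → y)) ∨ not y) = max(1, 0.51) = 1
  Łukasiewicz value = 1
Difference: 1 − 1 = 0.00

0.00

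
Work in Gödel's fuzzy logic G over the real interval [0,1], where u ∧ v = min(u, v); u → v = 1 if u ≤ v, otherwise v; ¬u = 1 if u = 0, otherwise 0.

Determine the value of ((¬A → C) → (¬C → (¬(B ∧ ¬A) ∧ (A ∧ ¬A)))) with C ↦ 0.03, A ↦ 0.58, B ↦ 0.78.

1.00

¬A: Gödel ¬ of 0.58 = 0 (operand ≠ 0)
(¬A → C): 0 ≤ 0.03, so result = 1
¬C: Gödel ¬ of 0.03 = 0 (operand ≠ 0)
¬A: Gödel ¬ of 0.58 = 0 (operand ≠ 0)
(B ∧ ¬A) = min(0.78, 0) = 0
¬(B ∧ ¬A): Gödel ¬ of 0 = 1 (operand is 0)
¬A: Gödel ¬ of 0.58 = 0 (operand ≠ 0)
(A ∧ ¬A) = min(0.58, 0) = 0
(¬(B ∧ ¬A) ∧ (A ∧ ¬A)) = min(1, 0) = 0
(¬C → (¬(B ∧ ¬A) ∧ (A ∧ ¬A))): 0 ≤ 0, so result = 1
((¬A → C) → (¬C → (¬(B ∧ ¬A) ∧ (A ∧ ¬A)))): 1 ≤ 1, so result = 1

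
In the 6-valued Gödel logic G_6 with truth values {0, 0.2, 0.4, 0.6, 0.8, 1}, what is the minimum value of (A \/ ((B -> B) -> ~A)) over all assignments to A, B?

The minimum is attained at A = 0.2, B = 0:
  (B -> B): 0 ≤ 0, so result = 1
  ~A: Gödel ¬ of 0.2 = 0 (operand ≠ 0)
  ((B -> B) -> ~A): 1 > 0, so result = 0
  (A \/ ((B -> B) -> ~A)) = max(0.2, 0) = 0.2
Checking all 36 assignments confirms none give a value below 0.20.

0.20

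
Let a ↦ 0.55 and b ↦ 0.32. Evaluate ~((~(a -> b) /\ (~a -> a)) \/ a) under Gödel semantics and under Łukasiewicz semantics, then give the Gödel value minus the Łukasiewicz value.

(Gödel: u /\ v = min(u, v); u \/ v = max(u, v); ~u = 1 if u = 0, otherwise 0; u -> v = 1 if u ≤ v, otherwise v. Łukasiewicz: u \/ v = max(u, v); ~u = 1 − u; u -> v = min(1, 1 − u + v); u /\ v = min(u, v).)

Gödel evaluation:
  (a -> b): 0.55 > 0.32, so result = 0.32
  ~(a -> b): Gödel ¬ of 0.32 = 0 (operand ≠ 0)
  ~a: Gödel ¬ of 0.55 = 0 (operand ≠ 0)
  (~a -> a): 0 ≤ 0.55, so result = 1
  (~(a -> b) /\ (~a -> a)) = min(0, 1) = 0
  ((~(a -> b) /\ (~a -> a)) \/ a) = max(0, 0.55) = 0.55
  ~((~(a -> b) /\ (~a -> a)) \/ a): Gödel ¬ of 0.55 = 0 (operand ≠ 0)
  Gödel value = 0
Łukasiewicz evaluation:
  (a -> b): min(1, 1 − 0.55 + 0.32) = 0.77
  ~(a -> b): Łukasiewicz ¬ gives 1 − 0.77 = 0.23
  ~a: Łukasiewicz ¬ gives 1 − 0.55 = 0.45
  (~a -> a): min(1, 1 − 0.45 + 0.55) = 1
  (~(a -> b) /\ (~a -> a)) = min(0.23, 1) = 0.23
  ((~(a -> b) /\ (~a -> a)) \/ a) = max(0.23, 0.55) = 0.55
  ~((~(a -> b) /\ (~a -> a)) \/ a): Łukasiewicz ¬ gives 1 − 0.55 = 0.45
  Łukasiewicz value = 0.45
Difference: 0 − 0.45 = -0.45

-0.45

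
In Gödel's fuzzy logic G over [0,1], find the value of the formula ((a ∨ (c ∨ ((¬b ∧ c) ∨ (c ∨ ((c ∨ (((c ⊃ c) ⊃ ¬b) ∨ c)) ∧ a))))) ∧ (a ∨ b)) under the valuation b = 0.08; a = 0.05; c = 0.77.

¬b: Gödel ¬ of 0.08 = 0 (operand ≠ 0)
(¬b ∧ c) = min(0, 0.77) = 0
(c ⊃ c): 0.77 ≤ 0.77, so result = 1
¬b: Gödel ¬ of 0.08 = 0 (operand ≠ 0)
((c ⊃ c) ⊃ ¬b): 1 > 0, so result = 0
(((c ⊃ c) ⊃ ¬b) ∨ c) = max(0, 0.77) = 0.77
(c ∨ (((c ⊃ c) ⊃ ¬b) ∨ c)) = max(0.77, 0.77) = 0.77
((c ∨ (((c ⊃ c) ⊃ ¬b) ∨ c)) ∧ a) = min(0.77, 0.05) = 0.05
(c ∨ ((c ∨ (((c ⊃ c) ⊃ ¬b) ∨ c)) ∧ a)) = max(0.77, 0.05) = 0.77
((¬b ∧ c) ∨ (c ∨ ((c ∨ (((c ⊃ c) ⊃ ¬b) ∨ c)) ∧ a))) = max(0, 0.77) = 0.77
(c ∨ ((¬b ∧ c) ∨ (c ∨ ((c ∨ (((c ⊃ c) ⊃ ¬b) ∨ c)) ∧ a)))) = max(0.77, 0.77) = 0.77
(a ∨ (c ∨ ((¬b ∧ c) ∨ (c ∨ ((c ∨ (((c ⊃ c) ⊃ ¬b) ∨ c)) ∧ a))))) = max(0.05, 0.77) = 0.77
(a ∨ b) = max(0.05, 0.08) = 0.08
((a ∨ (c ∨ ((¬b ∧ c) ∨ (c ∨ ((c ∨ (((c ⊃ c) ⊃ ¬b) ∨ c)) ∧ a))))) ∧ (a ∨ b)) = min(0.77, 0.08) = 0.08

0.08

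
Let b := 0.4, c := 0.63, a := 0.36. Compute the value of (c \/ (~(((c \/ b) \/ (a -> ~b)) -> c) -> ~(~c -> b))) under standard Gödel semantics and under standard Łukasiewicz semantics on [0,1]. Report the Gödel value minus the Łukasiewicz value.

0.37

Gödel evaluation:
  (c \/ b) = max(0.63, 0.4) = 0.63
  ~b: Gödel ¬ of 0.4 = 0 (operand ≠ 0)
  (a -> ~b): 0.36 > 0, so result = 0
  ((c \/ b) \/ (a -> ~b)) = max(0.63, 0) = 0.63
  (((c \/ b) \/ (a -> ~b)) -> c): 0.63 ≤ 0.63, so result = 1
  ~(((c \/ b) \/ (a -> ~b)) -> c): Gödel ¬ of 1 = 0 (operand ≠ 0)
  ~c: Gödel ¬ of 0.63 = 0 (operand ≠ 0)
  (~c -> b): 0 ≤ 0.4, so result = 1
  ~(~c -> b): Gödel ¬ of 1 = 0 (operand ≠ 0)
  (~(((c \/ b) \/ (a -> ~b)) -> c) -> ~(~c -> b)): 0 ≤ 0, so result = 1
  (c \/ (~(((c \/ b) \/ (a -> ~b)) -> c) -> ~(~c -> b))) = max(0.63, 1) = 1
  Gödel value = 1
Łukasiewicz evaluation:
  (c \/ b) = max(0.63, 0.4) = 0.63
  ~b: Łukasiewicz ¬ gives 1 − 0.4 = 0.6
  (a -> ~b): min(1, 1 − 0.36 + 0.6) = 1
  ((c \/ b) \/ (a -> ~b)) = max(0.63, 1) = 1
  (((c \/ b) \/ (a -> ~b)) -> c): min(1, 1 − 1 + 0.63) = 0.63
  ~(((c \/ b) \/ (a -> ~b)) -> c): Łukasiewicz ¬ gives 1 − 0.63 = 0.37
  ~c: Łukasiewicz ¬ gives 1 − 0.63 = 0.37
  (~c -> b): min(1, 1 − 0.37 + 0.4) = 1
  ~(~c -> b): Łukasiewicz ¬ gives 1 − 1 = 0
  (~(((c \/ b) \/ (a -> ~b)) -> c) -> ~(~c -> b)): min(1, 1 − 0.37 + 0) = 0.63
  (c \/ (~(((c \/ b) \/ (a -> ~b)) -> c) -> ~(~c -> b))) = max(0.63, 0.63) = 0.63
  Łukasiewicz value = 0.63
Difference: 1 − 0.63 = 0.37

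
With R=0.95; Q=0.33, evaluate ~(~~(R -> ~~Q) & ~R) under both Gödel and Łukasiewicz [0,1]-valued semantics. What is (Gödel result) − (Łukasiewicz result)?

Gödel evaluation:
  ~Q: Gödel ¬ of 0.33 = 0 (operand ≠ 0)
  ~~Q: Gödel ¬ of 0 = 1 (operand is 0)
  (R -> ~~Q): 0.95 ≤ 1, so result = 1
  ~(R -> ~~Q): Gödel ¬ of 1 = 0 (operand ≠ 0)
  ~~(R -> ~~Q): Gödel ¬ of 0 = 1 (operand is 0)
  ~R: Gödel ¬ of 0.95 = 0 (operand ≠ 0)
  (~~(R -> ~~Q) & ~R) = min(1, 0) = 0
  ~(~~(R -> ~~Q) & ~R): Gödel ¬ of 0 = 1 (operand is 0)
  Gödel value = 1
Łukasiewicz evaluation:
  ~Q: Łukasiewicz ¬ gives 1 − 0.33 = 0.67
  ~~Q: Łukasiewicz ¬ gives 1 − 0.67 = 0.33
  (R -> ~~Q): min(1, 1 − 0.95 + 0.33) = 0.38
  ~(R -> ~~Q): Łukasiewicz ¬ gives 1 − 0.38 = 0.62
  ~~(R -> ~~Q): Łukasiewicz ¬ gives 1 − 0.62 = 0.38
  ~R: Łukasiewicz ¬ gives 1 − 0.95 = 0.05
  (~~(R -> ~~Q) & ~R) = min(0.38, 0.05) = 0.05
  ~(~~(R -> ~~Q) & ~R): Łukasiewicz ¬ gives 1 − 0.05 = 0.95
  Łukasiewicz value = 0.95
Difference: 1 − 0.95 = 0.05

0.05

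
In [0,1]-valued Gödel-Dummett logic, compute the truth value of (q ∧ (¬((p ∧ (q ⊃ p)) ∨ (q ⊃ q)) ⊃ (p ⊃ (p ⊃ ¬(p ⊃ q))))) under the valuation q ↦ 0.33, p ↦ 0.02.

0.33

(q ⊃ p): 0.33 > 0.02, so result = 0.02
(p ∧ (q ⊃ p)) = min(0.02, 0.02) = 0.02
(q ⊃ q): 0.33 ≤ 0.33, so result = 1
((p ∧ (q ⊃ p)) ∨ (q ⊃ q)) = max(0.02, 1) = 1
¬((p ∧ (q ⊃ p)) ∨ (q ⊃ q)): Gödel ¬ of 1 = 0 (operand ≠ 0)
(p ⊃ q): 0.02 ≤ 0.33, so result = 1
¬(p ⊃ q): Gödel ¬ of 1 = 0 (operand ≠ 0)
(p ⊃ ¬(p ⊃ q)): 0.02 > 0, so result = 0
(p ⊃ (p ⊃ ¬(p ⊃ q))): 0.02 > 0, so result = 0
(¬((p ∧ (q ⊃ p)) ∨ (q ⊃ q)) ⊃ (p ⊃ (p ⊃ ¬(p ⊃ q)))): 0 ≤ 0, so result = 1
(q ∧ (¬((p ∧ (q ⊃ p)) ∨ (q ⊃ q)) ⊃ (p ⊃ (p ⊃ ¬(p ⊃ q))))) = min(0.33, 1) = 0.33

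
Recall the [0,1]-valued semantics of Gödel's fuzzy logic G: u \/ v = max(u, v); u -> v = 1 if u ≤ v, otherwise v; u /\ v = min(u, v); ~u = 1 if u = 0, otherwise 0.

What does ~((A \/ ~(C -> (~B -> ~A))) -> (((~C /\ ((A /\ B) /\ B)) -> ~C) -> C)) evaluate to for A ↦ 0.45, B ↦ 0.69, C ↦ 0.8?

0.00

~B: Gödel ¬ of 0.69 = 0 (operand ≠ 0)
~A: Gödel ¬ of 0.45 = 0 (operand ≠ 0)
(~B -> ~A): 0 ≤ 0, so result = 1
(C -> (~B -> ~A)): 0.8 ≤ 1, so result = 1
~(C -> (~B -> ~A)): Gödel ¬ of 1 = 0 (operand ≠ 0)
(A \/ ~(C -> (~B -> ~A))) = max(0.45, 0) = 0.45
~C: Gödel ¬ of 0.8 = 0 (operand ≠ 0)
(A /\ B) = min(0.45, 0.69) = 0.45
((A /\ B) /\ B) = min(0.45, 0.69) = 0.45
(~C /\ ((A /\ B) /\ B)) = min(0, 0.45) = 0
~C: Gödel ¬ of 0.8 = 0 (operand ≠ 0)
((~C /\ ((A /\ B) /\ B)) -> ~C): 0 ≤ 0, so result = 1
(((~C /\ ((A /\ B) /\ B)) -> ~C) -> C): 1 > 0.8, so result = 0.8
((A \/ ~(C -> (~B -> ~A))) -> (((~C /\ ((A /\ B) /\ B)) -> ~C) -> C)): 0.45 ≤ 0.8, so result = 1
~((A \/ ~(C -> (~B -> ~A))) -> (((~C /\ ((A /\ B) /\ B)) -> ~C) -> C)): Gödel ¬ of 1 = 0 (operand ≠ 0)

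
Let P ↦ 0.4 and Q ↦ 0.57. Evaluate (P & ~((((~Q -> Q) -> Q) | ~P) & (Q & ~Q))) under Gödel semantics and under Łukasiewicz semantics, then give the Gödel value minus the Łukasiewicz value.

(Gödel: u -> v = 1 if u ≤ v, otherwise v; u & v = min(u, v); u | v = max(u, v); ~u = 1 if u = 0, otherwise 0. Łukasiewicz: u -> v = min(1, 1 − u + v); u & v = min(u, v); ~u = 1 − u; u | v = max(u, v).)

Gödel evaluation:
  ~Q: Gödel ¬ of 0.57 = 0 (operand ≠ 0)
  (~Q -> Q): 0 ≤ 0.57, so result = 1
  ((~Q -> Q) -> Q): 1 > 0.57, so result = 0.57
  ~P: Gödel ¬ of 0.4 = 0 (operand ≠ 0)
  (((~Q -> Q) -> Q) | ~P) = max(0.57, 0) = 0.57
  ~Q: Gödel ¬ of 0.57 = 0 (operand ≠ 0)
  (Q & ~Q) = min(0.57, 0) = 0
  ((((~Q -> Q) -> Q) | ~P) & (Q & ~Q)) = min(0.57, 0) = 0
  ~((((~Q -> Q) -> Q) | ~P) & (Q & ~Q)): Gödel ¬ of 0 = 1 (operand is 0)
  (P & ~((((~Q -> Q) -> Q) | ~P) & (Q & ~Q))) = min(0.4, 1) = 0.4
  Gödel value = 0.4
Łukasiewicz evaluation:
  ~Q: Łukasiewicz ¬ gives 1 − 0.57 = 0.43
  (~Q -> Q): min(1, 1 − 0.43 + 0.57) = 1
  ((~Q -> Q) -> Q): min(1, 1 − 1 + 0.57) = 0.57
  ~P: Łukasiewicz ¬ gives 1 − 0.4 = 0.6
  (((~Q -> Q) -> Q) | ~P) = max(0.57, 0.6) = 0.6
  ~Q: Łukasiewicz ¬ gives 1 − 0.57 = 0.43
  (Q & ~Q) = min(0.57, 0.43) = 0.43
  ((((~Q -> Q) -> Q) | ~P) & (Q & ~Q)) = min(0.6, 0.43) = 0.43
  ~((((~Q -> Q) -> Q) | ~P) & (Q & ~Q)): Łukasiewicz ¬ gives 1 − 0.43 = 0.57
  (P & ~((((~Q -> Q) -> Q) | ~P) & (Q & ~Q))) = min(0.4, 0.57) = 0.4
  Łukasiewicz value = 0.4
Difference: 0.4 − 0.4 = 0.00

0.00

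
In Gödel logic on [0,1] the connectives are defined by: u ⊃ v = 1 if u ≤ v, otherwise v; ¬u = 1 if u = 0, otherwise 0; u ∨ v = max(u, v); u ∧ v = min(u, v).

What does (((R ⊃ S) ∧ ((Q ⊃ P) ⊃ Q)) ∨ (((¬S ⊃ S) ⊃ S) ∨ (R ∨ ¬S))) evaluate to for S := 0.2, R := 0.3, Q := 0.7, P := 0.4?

(R ⊃ S): 0.3 > 0.2, so result = 0.2
(Q ⊃ P): 0.7 > 0.4, so result = 0.4
((Q ⊃ P) ⊃ Q): 0.4 ≤ 0.7, so result = 1
((R ⊃ S) ∧ ((Q ⊃ P) ⊃ Q)) = min(0.2, 1) = 0.2
¬S: Gödel ¬ of 0.2 = 0 (operand ≠ 0)
(¬S ⊃ S): 0 ≤ 0.2, so result = 1
((¬S ⊃ S) ⊃ S): 1 > 0.2, so result = 0.2
¬S: Gödel ¬ of 0.2 = 0 (operand ≠ 0)
(R ∨ ¬S) = max(0.3, 0) = 0.3
(((¬S ⊃ S) ⊃ S) ∨ (R ∨ ¬S)) = max(0.2, 0.3) = 0.3
(((R ⊃ S) ∧ ((Q ⊃ P) ⊃ Q)) ∨ (((¬S ⊃ S) ⊃ S) ∨ (R ∨ ¬S))) = max(0.2, 0.3) = 0.3

0.30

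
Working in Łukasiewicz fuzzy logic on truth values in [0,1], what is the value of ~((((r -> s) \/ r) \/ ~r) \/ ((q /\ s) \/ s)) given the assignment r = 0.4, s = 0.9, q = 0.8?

(r -> s): min(1, 1 − 0.4 + 0.9) = 1
((r -> s) \/ r) = max(1, 0.4) = 1
~r: Łukasiewicz ¬ gives 1 − 0.4 = 0.6
(((r -> s) \/ r) \/ ~r) = max(1, 0.6) = 1
(q /\ s) = min(0.8, 0.9) = 0.8
((q /\ s) \/ s) = max(0.8, 0.9) = 0.9
((((r -> s) \/ r) \/ ~r) \/ ((q /\ s) \/ s)) = max(1, 0.9) = 1
~((((r -> s) \/ r) \/ ~r) \/ ((q /\ s) \/ s)): Łukasiewicz ¬ gives 1 − 1 = 0

0.00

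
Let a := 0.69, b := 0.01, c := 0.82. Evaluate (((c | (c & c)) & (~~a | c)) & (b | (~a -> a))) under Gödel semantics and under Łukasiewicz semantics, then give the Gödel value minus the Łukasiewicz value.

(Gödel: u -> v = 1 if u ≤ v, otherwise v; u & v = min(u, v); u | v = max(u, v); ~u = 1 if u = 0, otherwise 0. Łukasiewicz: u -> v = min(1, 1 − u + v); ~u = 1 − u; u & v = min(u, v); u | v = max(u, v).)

Gödel evaluation:
  (c & c) = min(0.82, 0.82) = 0.82
  (c | (c & c)) = max(0.82, 0.82) = 0.82
  ~a: Gödel ¬ of 0.69 = 0 (operand ≠ 0)
  ~~a: Gödel ¬ of 0 = 1 (operand is 0)
  (~~a | c) = max(1, 0.82) = 1
  ((c | (c & c)) & (~~a | c)) = min(0.82, 1) = 0.82
  ~a: Gödel ¬ of 0.69 = 0 (operand ≠ 0)
  (~a -> a): 0 ≤ 0.69, so result = 1
  (b | (~a -> a)) = max(0.01, 1) = 1
  (((c | (c & c)) & (~~a | c)) & (b | (~a -> a))) = min(0.82, 1) = 0.82
  Gödel value = 0.82
Łukasiewicz evaluation:
  (c & c) = min(0.82, 0.82) = 0.82
  (c | (c & c)) = max(0.82, 0.82) = 0.82
  ~a: Łukasiewicz ¬ gives 1 − 0.69 = 0.31
  ~~a: Łukasiewicz ¬ gives 1 − 0.31 = 0.69
  (~~a | c) = max(0.69, 0.82) = 0.82
  ((c | (c & c)) & (~~a | c)) = min(0.82, 0.82) = 0.82
  ~a: Łukasiewicz ¬ gives 1 − 0.69 = 0.31
  (~a -> a): min(1, 1 − 0.31 + 0.69) = 1
  (b | (~a -> a)) = max(0.01, 1) = 1
  (((c | (c & c)) & (~~a | c)) & (b | (~a -> a))) = min(0.82, 1) = 0.82
  Łukasiewicz value = 0.82
Difference: 0.82 − 0.82 = 0.00

0.00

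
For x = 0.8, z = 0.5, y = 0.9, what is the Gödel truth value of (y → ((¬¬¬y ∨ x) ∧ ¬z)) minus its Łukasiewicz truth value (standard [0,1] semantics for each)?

Gödel evaluation:
  ¬y: Gödel ¬ of 0.9 = 0 (operand ≠ 0)
  ¬¬y: Gödel ¬ of 0 = 1 (operand is 0)
  ¬¬¬y: Gödel ¬ of 1 = 0 (operand ≠ 0)
  (¬¬¬y ∨ x) = max(0, 0.8) = 0.8
  ¬z: Gödel ¬ of 0.5 = 0 (operand ≠ 0)
  ((¬¬¬y ∨ x) ∧ ¬z) = min(0.8, 0) = 0
  (y → ((¬¬¬y ∨ x) ∧ ¬z)): 0.9 > 0, so result = 0
  Gödel value = 0
Łukasiewicz evaluation:
  ¬y: Łukasiewicz ¬ gives 1 − 0.9 = 0.1
  ¬¬y: Łukasiewicz ¬ gives 1 − 0.1 = 0.9
  ¬¬¬y: Łukasiewicz ¬ gives 1 − 0.9 = 0.1
  (¬¬¬y ∨ x) = max(0.1, 0.8) = 0.8
  ¬z: Łukasiewicz ¬ gives 1 − 0.5 = 0.5
  ((¬¬¬y ∨ x) ∧ ¬z) = min(0.8, 0.5) = 0.5
  (y → ((¬¬¬y ∨ x) ∧ ¬z)): min(1, 1 − 0.9 + 0.5) = 0.6
  Łukasiewicz value = 0.6
Difference: 0 − 0.6 = -0.60

-0.60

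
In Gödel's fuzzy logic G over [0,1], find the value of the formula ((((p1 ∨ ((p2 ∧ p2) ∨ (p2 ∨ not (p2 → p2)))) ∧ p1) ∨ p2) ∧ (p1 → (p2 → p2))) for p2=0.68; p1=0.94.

(p2 ∧ p2) = min(0.68, 0.68) = 0.68
(p2 → p2): 0.68 ≤ 0.68, so result = 1
not (p2 → p2): Gödel ¬ of 1 = 0 (operand ≠ 0)
(p2 ∨ not (p2 → p2)) = max(0.68, 0) = 0.68
((p2 ∧ p2) ∨ (p2 ∨ not (p2 → p2))) = max(0.68, 0.68) = 0.68
(p1 ∨ ((p2 ∧ p2) ∨ (p2 ∨ not (p2 → p2)))) = max(0.94, 0.68) = 0.94
((p1 ∨ ((p2 ∧ p2) ∨ (p2 ∨ not (p2 → p2)))) ∧ p1) = min(0.94, 0.94) = 0.94
(((p1 ∨ ((p2 ∧ p2) ∨ (p2 ∨ not (p2 → p2)))) ∧ p1) ∨ p2) = max(0.94, 0.68) = 0.94
(p2 → p2): 0.68 ≤ 0.68, so result = 1
(p1 → (p2 → p2)): 0.94 ≤ 1, so result = 1
((((p1 ∨ ((p2 ∧ p2) ∨ (p2 ∨ not (p2 → p2)))) ∧ p1) ∨ p2) ∧ (p1 → (p2 → p2))) = min(0.94, 1) = 0.94

0.94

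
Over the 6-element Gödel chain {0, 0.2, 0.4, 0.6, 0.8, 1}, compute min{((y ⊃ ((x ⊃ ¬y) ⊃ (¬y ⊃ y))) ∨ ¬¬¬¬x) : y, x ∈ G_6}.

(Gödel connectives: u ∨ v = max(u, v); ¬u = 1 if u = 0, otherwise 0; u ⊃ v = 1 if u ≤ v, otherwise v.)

Every assignment gives 1. For instance at y = 0, x = 0:
  ¬y: Gödel ¬ of 0 = 1 (operand is 0)
  (x ⊃ ¬y): 0 ≤ 1, so result = 1
  ¬y: Gödel ¬ of 0 = 1 (operand is 0)
  (¬y ⊃ y): 1 > 0, so result = 0
  ((x ⊃ ¬y) ⊃ (¬y ⊃ y)): 1 > 0, so result = 0
  (y ⊃ ((x ⊃ ¬y) ⊃ (¬y ⊃ y))): 0 ≤ 0, so result = 1
  ¬x: Gödel ¬ of 0 = 1 (operand is 0)
  ¬¬x: Gödel ¬ of 1 = 0 (operand ≠ 0)
  ¬¬¬x: Gödel ¬ of 0 = 1 (operand is 0)
  ¬¬¬¬x: Gödel ¬ of 1 = 0 (operand ≠ 0)
  ((y ⊃ ((x ⊃ ¬y) ⊃ (¬y ⊃ y))) ∨ ¬¬¬¬x) = max(1, 0) = 1
All 36 assignments give value 1 — the formula is a G_6-tautology.

1.00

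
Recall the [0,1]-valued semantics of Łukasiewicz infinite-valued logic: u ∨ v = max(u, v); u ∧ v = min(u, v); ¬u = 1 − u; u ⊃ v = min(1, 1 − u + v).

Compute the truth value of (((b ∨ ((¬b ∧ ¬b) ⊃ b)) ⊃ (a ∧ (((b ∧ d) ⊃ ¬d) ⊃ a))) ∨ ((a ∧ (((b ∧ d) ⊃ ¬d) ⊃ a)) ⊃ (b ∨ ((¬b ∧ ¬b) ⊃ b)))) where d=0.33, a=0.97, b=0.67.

¬b: Łukasiewicz ¬ gives 1 − 0.67 = 0.33
¬b: Łukasiewicz ¬ gives 1 − 0.67 = 0.33
(¬b ∧ ¬b) = min(0.33, 0.33) = 0.33
((¬b ∧ ¬b) ⊃ b): min(1, 1 − 0.33 + 0.67) = 1
(b ∨ ((¬b ∧ ¬b) ⊃ b)) = max(0.67, 1) = 1
(b ∧ d) = min(0.67, 0.33) = 0.33
¬d: Łukasiewicz ¬ gives 1 − 0.33 = 0.67
((b ∧ d) ⊃ ¬d): min(1, 1 − 0.33 + 0.67) = 1
(((b ∧ d) ⊃ ¬d) ⊃ a): min(1, 1 − 1 + 0.97) = 0.97
(a ∧ (((b ∧ d) ⊃ ¬d) ⊃ a)) = min(0.97, 0.97) = 0.97
((b ∨ ((¬b ∧ ¬b) ⊃ b)) ⊃ (a ∧ (((b ∧ d) ⊃ ¬d) ⊃ a))): min(1, 1 − 1 + 0.97) = 0.97
(b ∧ d) = min(0.67, 0.33) = 0.33
¬d: Łukasiewicz ¬ gives 1 − 0.33 = 0.67
((b ∧ d) ⊃ ¬d): min(1, 1 − 0.33 + 0.67) = 1
(((b ∧ d) ⊃ ¬d) ⊃ a): min(1, 1 − 1 + 0.97) = 0.97
(a ∧ (((b ∧ d) ⊃ ¬d) ⊃ a)) = min(0.97, 0.97) = 0.97
¬b: Łukasiewicz ¬ gives 1 − 0.67 = 0.33
¬b: Łukasiewicz ¬ gives 1 − 0.67 = 0.33
(¬b ∧ ¬b) = min(0.33, 0.33) = 0.33
((¬b ∧ ¬b) ⊃ b): min(1, 1 − 0.33 + 0.67) = 1
(b ∨ ((¬b ∧ ¬b) ⊃ b)) = max(0.67, 1) = 1
((a ∧ (((b ∧ d) ⊃ ¬d) ⊃ a)) ⊃ (b ∨ ((¬b ∧ ¬b) ⊃ b))): min(1, 1 − 0.97 + 1) = 1
(((b ∨ ((¬b ∧ ¬b) ⊃ b)) ⊃ (a ∧ (((b ∧ d) ⊃ ¬d) ⊃ a))) ∨ ((a ∧ (((b ∧ d) ⊃ ¬d) ⊃ a)) ⊃ (b ∨ ((¬b ∧ ¬b) ⊃ b)))) = max(0.97, 1) = 1

1.00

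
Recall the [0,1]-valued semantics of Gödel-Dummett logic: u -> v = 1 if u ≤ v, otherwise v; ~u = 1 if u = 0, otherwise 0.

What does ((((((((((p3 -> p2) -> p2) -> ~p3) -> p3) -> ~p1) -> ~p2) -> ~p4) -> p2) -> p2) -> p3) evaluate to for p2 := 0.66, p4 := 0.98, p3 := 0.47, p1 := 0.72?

(p3 -> p2): 0.47 ≤ 0.66, so result = 1
((p3 -> p2) -> p2): 1 > 0.66, so result = 0.66
~p3: Gödel ¬ of 0.47 = 0 (operand ≠ 0)
(((p3 -> p2) -> p2) -> ~p3): 0.66 > 0, so result = 0
((((p3 -> p2) -> p2) -> ~p3) -> p3): 0 ≤ 0.47, so result = 1
~p1: Gödel ¬ of 0.72 = 0 (operand ≠ 0)
(((((p3 -> p2) -> p2) -> ~p3) -> p3) -> ~p1): 1 > 0, so result = 0
~p2: Gödel ¬ of 0.66 = 0 (operand ≠ 0)
((((((p3 -> p2) -> p2) -> ~p3) -> p3) -> ~p1) -> ~p2): 0 ≤ 0, so result = 1
~p4: Gödel ¬ of 0.98 = 0 (operand ≠ 0)
(((((((p3 -> p2) -> p2) -> ~p3) -> p3) -> ~p1) -> ~p2) -> ~p4): 1 > 0, so result = 0
((((((((p3 -> p2) -> p2) -> ~p3) -> p3) -> ~p1) -> ~p2) -> ~p4) -> p2): 0 ≤ 0.66, so result = 1
(((((((((p3 -> p2) -> p2) -> ~p3) -> p3) -> ~p1) -> ~p2) -> ~p4) -> p2) -> p2): 1 > 0.66, so result = 0.66
((((((((((p3 -> p2) -> p2) -> ~p3) -> p3) -> ~p1) -> ~p2) -> ~p4) -> p2) -> p2) -> p3): 0.66 > 0.47, so result = 0.47

0.47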